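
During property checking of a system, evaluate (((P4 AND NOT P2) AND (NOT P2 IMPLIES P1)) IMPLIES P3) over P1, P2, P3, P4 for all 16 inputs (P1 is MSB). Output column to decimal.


Formula: (((P4 AND NOT P2) AND (NOT P2 IMPLIES P1)) IMPLIES P3) over P1, P2, P3, P4 (16 rows)
Evaluate each row (bits = P1,P2,P3,P4, MSB first):
  row 0 [0000]: (((0 AND NOT 0) AND (NOT 0 IMPLIES 0)) IMPLIES 0) -> 1
  row 1 [0001]: (((1 AND NOT 0) AND (NOT 0 IMPLIES 0)) IMPLIES 0) -> 1
  row 2 [0010]: (((0 AND NOT 0) AND (NOT 0 IMPLIES 0)) IMPLIES 1) -> 1
  row 3 [0011]: (((1 AND NOT 0) AND (NOT 0 IMPLIES 0)) IMPLIES 1) -> 1
  row 4 [0100]: (((0 AND NOT 1) AND (NOT 1 IMPLIES 0)) IMPLIES 0) -> 1
  row 5 [0101]: (((1 AND NOT 1) AND (NOT 1 IMPLIES 0)) IMPLIES 0) -> 1
  row 6 [0110]: (((0 AND NOT 1) AND (NOT 1 IMPLIES 0)) IMPLIES 1) -> 1
  row 7 [0111]: (((1 AND NOT 1) AND (NOT 1 IMPLIES 0)) IMPLIES 1) -> 1
  row 8 [1000]: (((0 AND NOT 0) AND (NOT 0 IMPLIES 1)) IMPLIES 0) -> 1
  row 9 [1001]: (((1 AND NOT 0) AND (NOT 0 IMPLIES 1)) IMPLIES 0) -> 0
  row 10 [1010]: (((0 AND NOT 0) AND (NOT 0 IMPLIES 1)) IMPLIES 1) -> 1
  row 11 [1011]: (((1 AND NOT 0) AND (NOT 0 IMPLIES 1)) IMPLIES 1) -> 1
  row 12 [1100]: (((0 AND NOT 1) AND (NOT 1 IMPLIES 1)) IMPLIES 0) -> 1
  row 13 [1101]: (((1 AND NOT 1) AND (NOT 1 IMPLIES 1)) IMPLIES 0) -> 1
  row 14 [1110]: (((0 AND NOT 1) AND (NOT 1 IMPLIES 1)) IMPLIES 1) -> 1
  row 15 [1111]: (((1 AND NOT 1) AND (NOT 1 IMPLIES 1)) IMPLIES 1) -> 1
Full result column, 4 rows per line (P1,P2 fixed per line; P3,P4 runs 00..11 left to right):
  rows 0-3 [P1,P2=00]: 1111  = hex F
  rows 4-7 [P1,P2=01]: 1111  = hex F
  rows 8-11 [P1,P2=10]: 1011  = hex B
  rows 12-15 [P1,P2=11]: 1111  = hex F
Output column (row 0 .. row 15) = 1111111110111111
Output column grouped in 4s = 1111 1111 1011 1111 = 0xFFBF
Convert to decimal digit by digit (value = value*16 + digit):
  F -> 15
  15*16 + 15 (F) = 255
  255*16 + 11 (B) = 4091
  4091*16 + 15 (F) = 65471
Decimal = 65471

65471


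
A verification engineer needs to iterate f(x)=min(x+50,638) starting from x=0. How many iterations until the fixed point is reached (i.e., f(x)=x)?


Step 1: x=0, cap=638, increment=50
Step 2: x grows by 50 each step until capped at 638; fixed point is x=638
Step 3: iterations = ceil(638/50) = 13

13


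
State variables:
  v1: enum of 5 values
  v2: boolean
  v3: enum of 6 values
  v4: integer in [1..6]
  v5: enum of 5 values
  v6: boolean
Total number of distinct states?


State space = product of domain sizes of all variables.
Domain sizes:
  v1 (enum of 5 values): 5
  v2 (boolean): 2
  v3 (enum of 6 values): 6
  v4 (integer in [1..6]): 6
  v5 (enum of 5 values): 5
  v6 (boolean): 2
Product = 5 * 2 * 6 * 6 * 5 * 2 = 3600

3600


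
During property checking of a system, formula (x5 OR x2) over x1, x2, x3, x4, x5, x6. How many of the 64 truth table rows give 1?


Formula: (x5 OR x2) over 6 vars (64 rows)
Evaluate each row (x1, x2, x3, x4, x5, x6 as bits, MSB first):
  row 0 [000000]: (0 OR 0) -> 0
  row 1 [000001]: (0 OR 0) -> 0
  row 2 [000010]: (1 OR 0) -> 1
  row 3 [000011]: (1 OR 0) -> 1
  row 4 [000100]: (0 OR 0) -> 0
  (every remaining row is evaluated the same way; all 64 results are listed next)
Full result column, 8 rows per line (x1,x2,x3 fixed per line; x4,x5,x6 runs 000..111 left to right):
  rows 0-7 [x1,x2,x3=000]: 00110011  (ones: 4)
  rows 8-15 [x1,x2,x3=001]: 00110011  (ones: 4)
  rows 16-23 [x1,x2,x3=010]: 11111111  (ones: 8)
  rows 24-31 [x1,x2,x3=011]: 11111111  (ones: 8)
  rows 32-39 [x1,x2,x3=100]: 00110011  (ones: 4)
  rows 40-47 [x1,x2,x3=101]: 00110011  (ones: 4)
  rows 48-55 [x1,x2,x3=110]: 11111111  (ones: 8)
  rows 56-63 [x1,x2,x3=111]: 11111111  (ones: 8)
Count of 1-rows = 4+4+8+8+4+4+8+8 = 48

48


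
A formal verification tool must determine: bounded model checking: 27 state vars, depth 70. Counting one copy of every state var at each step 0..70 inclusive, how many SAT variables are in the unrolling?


BMC unrolls to depth k, creating one copy of each state var for steps 0..k.
Step count = 70 + 1 = 71 (steps 0 through 70)
Vars per step = 27
Total = 27 * 71 = 1917

1917


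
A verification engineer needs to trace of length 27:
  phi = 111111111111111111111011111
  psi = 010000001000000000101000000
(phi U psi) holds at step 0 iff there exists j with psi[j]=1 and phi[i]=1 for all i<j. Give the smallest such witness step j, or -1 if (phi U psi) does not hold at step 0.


(phi U psi) at 0: need smallest j with psi[j]=1 and phi[i]=1 for all i in [0,j).
Scan from step 0:
  step 0: phi=1, psi=0 -> continue
  step 1: psi=1 and phi held for [0,1) -> witness found
Witness step = 1

1


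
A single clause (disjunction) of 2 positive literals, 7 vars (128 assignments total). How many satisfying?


Step 1: Total=2^7=128
Step 2: Unsat when all 2 false: 2^5=32
Step 3: Sat=128-32=96

96


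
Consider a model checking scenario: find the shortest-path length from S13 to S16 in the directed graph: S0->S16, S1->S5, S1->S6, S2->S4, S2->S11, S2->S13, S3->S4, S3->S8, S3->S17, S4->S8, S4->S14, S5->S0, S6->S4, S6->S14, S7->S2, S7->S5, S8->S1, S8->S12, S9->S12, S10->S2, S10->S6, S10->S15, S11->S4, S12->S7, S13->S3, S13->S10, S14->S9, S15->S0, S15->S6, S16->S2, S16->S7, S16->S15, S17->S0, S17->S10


BFS layer-by-layer from S13:
  dist 0: {S13}
  dist 1: {S3, S10}
  dist 2: {S2, S4, S6, S8, S15, S17}
  dist 3: {S0, S1, S11, S12, S14}
  dist 4: {S5, S7, S9, S16}
  -> S16 reached at distance 4
Shortest path length = 4

4


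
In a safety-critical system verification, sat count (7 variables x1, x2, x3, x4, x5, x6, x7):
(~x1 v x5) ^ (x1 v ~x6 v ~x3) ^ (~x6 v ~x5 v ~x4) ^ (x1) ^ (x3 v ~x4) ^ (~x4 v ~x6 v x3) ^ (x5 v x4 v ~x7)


CNF with 7 clauses over 7 vars (128 assignments).
An assignment satisfies CNF iff every clause has >=1 true literal.
Check each row (bits = x1,x2,x3,x4,x5,x6,x7; clause T/F shown):
  row 0 [0000000]: clauses=TTTFTTT -> 0
  row 1 [0000001]: clauses=TTTFTTF -> 0
  row 2 [0000010]: clauses=TTTFTTT -> 0
  row 3 [0000011]: clauses=TTTFTTF -> 0
  row 4 [0000100]: clauses=TTTFTTT -> 0
  (every remaining row is evaluated the same way; all 128 results are listed next)
Full result column, 8 rows per line (x1,x2,x3,x4 fixed per line; x5,x6,x7 runs 000..111 left to right):
  rows 0-7 [x1,x2,x3,x4=0000]: 00000000  (ones: 0)
  rows 8-15 [x1,x2,x3,x4=0001]: 00000000  (ones: 0)
  rows 16-23 [x1,x2,x3,x4=0010]: 00000000  (ones: 0)
  rows 24-31 [x1,x2,x3,x4=0011]: 00000000  (ones: 0)
  rows 32-39 [x1,x2,x3,x4=0100]: 00000000  (ones: 0)
  rows 40-47 [x1,x2,x3,x4=0101]: 00000000  (ones: 0)
  rows 48-55 [x1,x2,x3,x4=0110]: 00000000  (ones: 0)
  rows 56-63 [x1,x2,x3,x4=0111]: 00000000  (ones: 0)
  rows 64-71 [x1,x2,x3,x4=1000]: 00001111  (ones: 4)
  rows 72-79 [x1,x2,x3,x4=1001]: 00000000  (ones: 0)
  rows 80-87 [x1,x2,x3,x4=1010]: 00001111  (ones: 4)
  rows 88-95 [x1,x2,x3,x4=1011]: 00001100  (ones: 2)
  rows 96-103 [x1,x2,x3,x4=1100]: 00001111  (ones: 4)
  rows 104-111 [x1,x2,x3,x4=1101]: 00000000  (ones: 0)
  rows 112-119 [x1,x2,x3,x4=1110]: 00001111  (ones: 4)
  rows 120-127 [x1,x2,x3,x4=1111]: 00001100  (ones: 2)
Satisfying assignments = 0+0+0+0+0+0+0+0+4+0+4+2+4+0+4+2 = 20

20


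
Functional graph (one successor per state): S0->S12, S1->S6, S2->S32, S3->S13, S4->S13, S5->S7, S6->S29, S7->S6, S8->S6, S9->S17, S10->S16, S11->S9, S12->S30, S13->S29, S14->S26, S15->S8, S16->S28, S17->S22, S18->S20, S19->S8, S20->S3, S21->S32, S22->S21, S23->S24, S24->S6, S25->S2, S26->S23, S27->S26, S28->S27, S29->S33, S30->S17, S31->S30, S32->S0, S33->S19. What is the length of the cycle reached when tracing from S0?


Trace from S0 until a state repeats:
  S0 -> S12 -> S30 -> S17 -> S22 -> S21 -> S32 -> S0
S0 first seen at step 0, revisited at step 7.
Cycle length = 7 - 0 = 7

7


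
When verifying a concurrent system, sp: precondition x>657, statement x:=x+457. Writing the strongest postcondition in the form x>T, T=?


Formula: sp(P, x:=E) = exists old_x. (x = E[old_x/x]) AND P[old_x/x] (old_x is the value of x before the assignment; eliminate old_x by solving x = E[old_x/x] for old_x)
Step 1: Precondition P: x>657, i.e. old_x > 657
Step 2: Assignment gives x = old_x + 457, so old_x = x - 457
Step 3: Substitute into P: x - 457 > 657
Step 4: Simplify: x > 657+457 = 1114

1114


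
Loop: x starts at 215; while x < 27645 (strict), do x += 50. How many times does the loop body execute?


Step 1: x goes from 215 toward 27645 by 50; the body runs while x<27645, so iterations = ceil((bound-start)/step)
Step 2: Distance=27430
Step 3: ceil(27430/50)=549

549


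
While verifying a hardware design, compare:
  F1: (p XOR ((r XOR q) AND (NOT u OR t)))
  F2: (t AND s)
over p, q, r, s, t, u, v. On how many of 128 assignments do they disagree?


F1 = (p XOR ((r XOR q) AND (NOT u OR t)))
F2 = (t AND s)
Evaluate both on each of 128 rows (bits = p,q,r,s,t,u,v):
  row 0 [0000000]: F1=0 F2=0 -> 0
  row 1 [0000001]: F1=0 F2=0 -> 0
  row 2 [0000010]: F1=0 F2=0 -> 0
  row 3 [0000011]: F1=0 F2=0 -> 0
  row 4 [0000100]: F1=0 F2=0 -> 0
  (every remaining row is evaluated the same way; all 128 results are listed next)
Full result column, 8 rows per line (p,q,r,s fixed per line; t,u,v runs 000..111 left to right):
  rows 0-7 [p,q,r,s=0000]: 00000000  (ones: 0)
  rows 8-15 [p,q,r,s=0001]: 00001111  (ones: 4)
  rows 16-23 [p,q,r,s=0010]: 11001111  (ones: 6)
  rows 24-31 [p,q,r,s=0011]: 11000000  (ones: 2)
  rows 32-39 [p,q,r,s=0100]: 11001111  (ones: 6)
  rows 40-47 [p,q,r,s=0101]: 11000000  (ones: 2)
  rows 48-55 [p,q,r,s=0110]: 00000000  (ones: 0)
  rows 56-63 [p,q,r,s=0111]: 00001111  (ones: 4)
  rows 64-71 [p,q,r,s=1000]: 11111111  (ones: 8)
  rows 72-79 [p,q,r,s=1001]: 11110000  (ones: 4)
  rows 80-87 [p,q,r,s=1010]: 00110000  (ones: 2)
  rows 88-95 [p,q,r,s=1011]: 00111111  (ones: 6)
  rows 96-103 [p,q,r,s=1100]: 00110000  (ones: 2)
  rows 104-111 [p,q,r,s=1101]: 00111111  (ones: 6)
  rows 112-119 [p,q,r,s=1110]: 11111111  (ones: 8)
  rows 120-127 [p,q,r,s=1111]: 11110000  (ones: 4)
Disagreements = 0+4+6+2+6+2+0+4+8+4+2+6+2+6+8+4 = 64

64


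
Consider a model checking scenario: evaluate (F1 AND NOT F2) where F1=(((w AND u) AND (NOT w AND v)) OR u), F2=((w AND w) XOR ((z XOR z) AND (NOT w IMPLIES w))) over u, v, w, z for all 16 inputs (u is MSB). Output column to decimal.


F1 = (((w AND u) AND (NOT w AND v)) OR u)
F2 = ((w AND w) XOR ((z XOR z) AND (NOT w IMPLIES w)))
Counterexample to F1=>F2 is where F1=1 and F2=0.
Evaluate each row (bits = u,v,w,z, MSB first):
  row 0 [0000]: F1=0 F2=0 -> F1&~F2 -> 0
  row 1 [0001]: F1=0 F2=0 -> F1&~F2 -> 0
  row 2 [0010]: F1=0 F2=1 -> F1&~F2 -> 0
  row 3 [0011]: F1=0 F2=1 -> F1&~F2 -> 0
  row 4 [0100]: F1=0 F2=0 -> F1&~F2 -> 0
  row 5 [0101]: F1=0 F2=0 -> F1&~F2 -> 0
  row 6 [0110]: F1=0 F2=1 -> F1&~F2 -> 0
  row 7 [0111]: F1=0 F2=1 -> F1&~F2 -> 0
  row 8 [1000]: F1=1 F2=0 -> F1&~F2 -> 1
  row 9 [1001]: F1=1 F2=0 -> F1&~F2 -> 1
  row 10 [1010]: F1=1 F2=1 -> F1&~F2 -> 0
  row 11 [1011]: F1=1 F2=1 -> F1&~F2 -> 0
  row 12 [1100]: F1=1 F2=0 -> F1&~F2 -> 1
  row 13 [1101]: F1=1 F2=0 -> F1&~F2 -> 1
  row 14 [1110]: F1=1 F2=1 -> F1&~F2 -> 0
  row 15 [1111]: F1=1 F2=1 -> F1&~F2 -> 0
Full result column, 4 rows per line (u,v fixed per line; w,z runs 00..11 left to right):
  rows 0-3 [u,v=00]: 0000  = hex 0
  rows 4-7 [u,v=01]: 0000  = hex 0
  rows 8-11 [u,v=10]: 1100  = hex C
  rows 12-15 [u,v=11]: 1100  = hex C
Counterexample vector (row 0 .. row 15) = 0000000011001100
Output column grouped in 4s = 0000 0000 1100 1100 = 0x00CC
Convert to decimal digit by digit (value = value*16 + digit):
  0 -> 0
  0*16 + 0 = 0
  0*16 + 12 (C) = 12
  12*16 + 12 (C) = 204
Decimal = 204

204


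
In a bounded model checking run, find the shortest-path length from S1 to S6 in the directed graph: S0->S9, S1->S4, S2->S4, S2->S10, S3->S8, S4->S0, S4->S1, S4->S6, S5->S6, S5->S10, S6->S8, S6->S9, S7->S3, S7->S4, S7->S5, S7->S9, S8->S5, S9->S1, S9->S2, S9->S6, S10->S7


BFS layer-by-layer from S1:
  dist 0: {S1}
  dist 1: {S4}
  dist 2: {S0, S6}
  -> S6 reached at distance 2
Shortest path length = 2

2


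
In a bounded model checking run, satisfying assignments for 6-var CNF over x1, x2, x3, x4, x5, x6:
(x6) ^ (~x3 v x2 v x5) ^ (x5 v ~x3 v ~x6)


CNF with 3 clauses over 6 vars (64 assignments).
An assignment satisfies CNF iff every clause has >=1 true literal.
Check each row (bits = x1,x2,x3,x4,x5,x6; clause T/F shown):
  row 0 [000000]: clauses=FTT -> 0
  row 1 [000001]: clauses=TTT -> 1
  row 2 [000010]: clauses=FTT -> 0
  row 3 [000011]: clauses=TTT -> 1
  row 4 [000100]: clauses=FTT -> 0
  (every remaining row is evaluated the same way; all 64 results are listed next)
Full result column, 8 rows per line (x1,x2,x3 fixed per line; x4,x5,x6 runs 000..111 left to right):
  rows 0-7 [x1,x2,x3=000]: 01010101  (ones: 4)
  rows 8-15 [x1,x2,x3=001]: 00010001  (ones: 2)
  rows 16-23 [x1,x2,x3=010]: 01010101  (ones: 4)
  rows 24-31 [x1,x2,x3=011]: 00010001  (ones: 2)
  rows 32-39 [x1,x2,x3=100]: 01010101  (ones: 4)
  rows 40-47 [x1,x2,x3=101]: 00010001  (ones: 2)
  rows 48-55 [x1,x2,x3=110]: 01010101  (ones: 4)
  rows 56-63 [x1,x2,x3=111]: 00010001  (ones: 2)
Satisfying assignments = 4+2+4+2+4+2+4+2 = 24

24


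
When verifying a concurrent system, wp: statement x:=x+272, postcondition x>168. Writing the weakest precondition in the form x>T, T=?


Formula: wp(x:=E, P) = P[E/x] (substitute E for x in postcondition)
Step 1: Postcondition: x>168
Step 2: Substitute x+272 for x: x+272>168
Step 3: Solve for x: x > 168-272 = -104

-104


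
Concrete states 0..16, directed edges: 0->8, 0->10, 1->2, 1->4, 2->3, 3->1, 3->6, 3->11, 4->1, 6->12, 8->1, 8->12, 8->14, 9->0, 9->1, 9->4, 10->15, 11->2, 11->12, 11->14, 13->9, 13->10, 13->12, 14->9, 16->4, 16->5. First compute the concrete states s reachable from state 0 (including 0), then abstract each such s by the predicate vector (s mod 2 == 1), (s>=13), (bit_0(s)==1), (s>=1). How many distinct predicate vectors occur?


BFS from 0:
Concrete reachable: {0, 1, 2, 3, 4, 6, 8, 9, 10, 11, 12, 14, 15}
Abstract via predicates (s mod 2 == 1), (s>=13), (bit_0(s)==1), (s>=1):
  (0,0,0,0) <- {0}
  (0,0,0,1) <- {2, 4, 6, 8, 10, 12}
  (0,1,0,1) <- {14}
  (1,0,1,1) <- {1, 3, 9, 11}
  (1,1,1,1) <- {15}
Distinct abstract states = 5

5


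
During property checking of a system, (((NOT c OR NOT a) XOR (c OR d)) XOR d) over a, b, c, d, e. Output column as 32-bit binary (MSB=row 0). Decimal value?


Formula: (((NOT c OR NOT a) XOR (c OR d)) XOR d) over a, b, c, d, e (32 rows)
Evaluate each row (bits = a,b,c,d,e, MSB first):
  row 0 [00000]: (((NOT 0 OR NOT 0) XOR (0 OR 0)) XOR 0) -> 1
  row 1 [00001]: (((NOT 0 OR NOT 0) XOR (0 OR 0)) XOR 0) -> 1
  row 2 [00010]: (((NOT 0 OR NOT 0) XOR (0 OR 1)) XOR 1) -> 1
  row 3 [00011]: (((NOT 0 OR NOT 0) XOR (0 OR 1)) XOR 1) -> 1
  row 4 [00100]: (((NOT 1 OR NOT 0) XOR (1 OR 0)) XOR 0) -> 0
  row 5 [00101]: (((NOT 1 OR NOT 0) XOR (1 OR 0)) XOR 0) -> 0
  row 6 [00110]: (((NOT 1 OR NOT 0) XOR (1 OR 1)) XOR 1) -> 1
  row 7 [00111]: (((NOT 1 OR NOT 0) XOR (1 OR 1)) XOR 1) -> 1
  row 8 [01000]: (((NOT 0 OR NOT 0) XOR (0 OR 0)) XOR 0) -> 1
  row 9 [01001]: (((NOT 0 OR NOT 0) XOR (0 OR 0)) XOR 0) -> 1
  row 10 [01010]: (((NOT 0 OR NOT 0) XOR (0 OR 1)) XOR 1) -> 1
  row 11 [01011]: (((NOT 0 OR NOT 0) XOR (0 OR 1)) XOR 1) -> 1
  row 12 [01100]: (((NOT 1 OR NOT 0) XOR (1 OR 0)) XOR 0) -> 0
  row 13 [01101]: (((NOT 1 OR NOT 0) XOR (1 OR 0)) XOR 0) -> 0
  row 14 [01110]: (((NOT 1 OR NOT 0) XOR (1 OR 1)) XOR 1) -> 1
  row 15 [01111]: (((NOT 1 OR NOT 0) XOR (1 OR 1)) XOR 1) -> 1
  row 16 [10000]: (((NOT 0 OR NOT 1) XOR (0 OR 0)) XOR 0) -> 1
  row 17 [10001]: (((NOT 0 OR NOT 1) XOR (0 OR 0)) XOR 0) -> 1
  row 18 [10010]: (((NOT 0 OR NOT 1) XOR (0 OR 1)) XOR 1) -> 1
  row 19 [10011]: (((NOT 0 OR NOT 1) XOR (0 OR 1)) XOR 1) -> 1
  row 20 [10100]: (((NOT 1 OR NOT 1) XOR (1 OR 0)) XOR 0) -> 1
  row 21 [10101]: (((NOT 1 OR NOT 1) XOR (1 OR 0)) XOR 0) -> 1
  row 22 [10110]: (((NOT 1 OR NOT 1) XOR (1 OR 1)) XOR 1) -> 0
  row 23 [10111]: (((NOT 1 OR NOT 1) XOR (1 OR 1)) XOR 1) -> 0
  row 24 [11000]: (((NOT 0 OR NOT 1) XOR (0 OR 0)) XOR 0) -> 1
  row 25 [11001]: (((NOT 0 OR NOT 1) XOR (0 OR 0)) XOR 0) -> 1
  row 26 [11010]: (((NOT 0 OR NOT 1) XOR (0 OR 1)) XOR 1) -> 1
  row 27 [11011]: (((NOT 0 OR NOT 1) XOR (0 OR 1)) XOR 1) -> 1
  row 28 [11100]: (((NOT 1 OR NOT 1) XOR (1 OR 0)) XOR 0) -> 1
  row 29 [11101]: (((NOT 1 OR NOT 1) XOR (1 OR 0)) XOR 0) -> 1
  row 30 [11110]: (((NOT 1 OR NOT 1) XOR (1 OR 1)) XOR 1) -> 0
  row 31 [11111]: (((NOT 1 OR NOT 1) XOR (1 OR 1)) XOR 1) -> 0
Full result column, 4 rows per line (a,b,c fixed per line; d,e runs 00..11 left to right):
  rows 0-3 [a,b,c=000]: 1111  = hex F
  rows 4-7 [a,b,c=001]: 0011  = hex 3
  rows 8-11 [a,b,c=010]: 1111  = hex F
  rows 12-15 [a,b,c=011]: 0011  = hex 3
  rows 16-19 [a,b,c=100]: 1111  = hex F
  rows 20-23 [a,b,c=101]: 1100  = hex C
  rows 24-27 [a,b,c=110]: 1111  = hex F
  rows 28-31 [a,b,c=111]: 1100  = hex C
Output column (row 0 .. row 31) = 11110011111100111111110011111100
Output column grouped in 4s = 1111 0011 1111 0011 1111 1100 1111 1100 = 0xF3F3FCFC
Convert to decimal digit by digit (value = value*16 + digit):
  F -> 15
  15*16 + 3 = 243
  243*16 + 15 (F) = 3903
  3903*16 + 3 = 62451
  62451*16 + 15 (F) = 999231
  999231*16 + 12 (C) = 15987708
  15987708*16 + 15 (F) = 255803343
  255803343*16 + 12 (C) = 4092853500
Decimal = 4092853500

4092853500


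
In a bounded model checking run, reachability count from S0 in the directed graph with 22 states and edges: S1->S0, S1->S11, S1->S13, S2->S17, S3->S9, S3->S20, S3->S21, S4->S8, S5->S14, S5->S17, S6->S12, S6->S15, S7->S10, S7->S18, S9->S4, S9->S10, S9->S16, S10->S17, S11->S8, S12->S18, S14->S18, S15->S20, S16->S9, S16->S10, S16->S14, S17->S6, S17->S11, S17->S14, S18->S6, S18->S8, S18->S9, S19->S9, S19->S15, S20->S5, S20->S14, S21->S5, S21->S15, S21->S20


BFS from S0:
  layer 0: {S0}
Reachable set: {S0}
Count = 1

1


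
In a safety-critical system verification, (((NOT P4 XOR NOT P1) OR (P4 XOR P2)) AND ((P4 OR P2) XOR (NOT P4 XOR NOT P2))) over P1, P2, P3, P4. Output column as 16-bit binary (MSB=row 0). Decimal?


Formula: (((NOT P4 XOR NOT P1) OR (P4 XOR P2)) AND ((P4 OR P2) XOR (NOT P4 XOR NOT P2))) over P1, P2, P3, P4 (16 rows)
Evaluate each row (bits = P1,P2,P3,P4, MSB first):
  row 0 [0000]: (((NOT 0 XOR NOT 0) OR (0 XOR 0)) AND ((0 OR 0) XOR (NOT 0 XOR NOT 0))) -> 0
  row 1 [0001]: (((NOT 1 XOR NOT 0) OR (1 XOR 0)) AND ((1 OR 0) XOR (NOT 1 XOR NOT 0))) -> 0
  row 2 [0010]: (((NOT 0 XOR NOT 0) OR (0 XOR 0)) AND ((0 OR 0) XOR (NOT 0 XOR NOT 0))) -> 0
  row 3 [0011]: (((NOT 1 XOR NOT 0) OR (1 XOR 0)) AND ((1 OR 0) XOR (NOT 1 XOR NOT 0))) -> 0
  row 4 [0100]: (((NOT 0 XOR NOT 0) OR (0 XOR 1)) AND ((0 OR 1) XOR (NOT 0 XOR NOT 1))) -> 0
  row 5 [0101]: (((NOT 1 XOR NOT 0) OR (1 XOR 1)) AND ((1 OR 1) XOR (NOT 1 XOR NOT 1))) -> 1
  row 6 [0110]: (((NOT 0 XOR NOT 0) OR (0 XOR 1)) AND ((0 OR 1) XOR (NOT 0 XOR NOT 1))) -> 0
  row 7 [0111]: (((NOT 1 XOR NOT 0) OR (1 XOR 1)) AND ((1 OR 1) XOR (NOT 1 XOR NOT 1))) -> 1
  row 8 [1000]: (((NOT 0 XOR NOT 1) OR (0 XOR 0)) AND ((0 OR 0) XOR (NOT 0 XOR NOT 0))) -> 0
  row 9 [1001]: (((NOT 1 XOR NOT 1) OR (1 XOR 0)) AND ((1 OR 0) XOR (NOT 1 XOR NOT 0))) -> 0
  row 10 [1010]: (((NOT 0 XOR NOT 1) OR (0 XOR 0)) AND ((0 OR 0) XOR (NOT 0 XOR NOT 0))) -> 0
  row 11 [1011]: (((NOT 1 XOR NOT 1) OR (1 XOR 0)) AND ((1 OR 0) XOR (NOT 1 XOR NOT 0))) -> 0
  row 12 [1100]: (((NOT 0 XOR NOT 1) OR (0 XOR 1)) AND ((0 OR 1) XOR (NOT 0 XOR NOT 1))) -> 0
  row 13 [1101]: (((NOT 1 XOR NOT 1) OR (1 XOR 1)) AND ((1 OR 1) XOR (NOT 1 XOR NOT 1))) -> 0
  row 14 [1110]: (((NOT 0 XOR NOT 1) OR (0 XOR 1)) AND ((0 OR 1) XOR (NOT 0 XOR NOT 1))) -> 0
  row 15 [1111]: (((NOT 1 XOR NOT 1) OR (1 XOR 1)) AND ((1 OR 1) XOR (NOT 1 XOR NOT 1))) -> 0
Full result column, 4 rows per line (P1,P2 fixed per line; P3,P4 runs 00..11 left to right):
  rows 0-3 [P1,P2=00]: 0000  = hex 0
  rows 4-7 [P1,P2=01]: 0101  = hex 5
  rows 8-11 [P1,P2=10]: 0000  = hex 0
  rows 12-15 [P1,P2=11]: 0000  = hex 0
Output column (row 0 .. row 15) = 0000010100000000
Output column grouped in 4s = 0000 0101 0000 0000 = 0x0500
Convert to decimal digit by digit (value = value*16 + digit):
  0 -> 0
  0*16 + 5 = 5
  5*16 + 0 = 80
  80*16 + 0 = 1280
Decimal = 1280

1280


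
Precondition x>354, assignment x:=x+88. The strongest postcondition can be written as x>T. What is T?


Formula: sp(P, x:=E) = exists old_x. (x = E[old_x/x]) AND P[old_x/x] (old_x is the value of x before the assignment; eliminate old_x by solving x = E[old_x/x] for old_x)
Step 1: Precondition P: x>354, i.e. old_x > 354
Step 2: Assignment gives x = old_x + 88, so old_x = x - 88
Step 3: Substitute into P: x - 88 > 354
Step 4: Simplify: x > 354+88 = 442

442


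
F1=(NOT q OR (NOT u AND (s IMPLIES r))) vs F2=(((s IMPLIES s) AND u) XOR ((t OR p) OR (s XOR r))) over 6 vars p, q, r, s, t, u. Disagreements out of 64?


F1 = (NOT q OR (NOT u AND (s IMPLIES r)))
F2 = (((s IMPLIES s) AND u) XOR ((t OR p) OR (s XOR r)))
Evaluate both on each of 64 rows (bits = p,q,r,s,t,u):
  row 0 [000000]: F1=1 F2=0 (differ) -> 1
  row 1 [000001]: F1=1 F2=1 -> 0
  row 2 [000010]: F1=1 F2=1 -> 0
  row 3 [000011]: F1=1 F2=0 (differ) -> 1
  row 4 [000100]: F1=1 F2=1 -> 0
  (every remaining row is evaluated the same way; all 64 results are listed next)
Full result column, 8 rows per line (p,q,r fixed per line; s,t,u runs 000..111 left to right):
  rows 0-7 [p,q,r=000]: 10010101  (ones: 4)
  rows 8-15 [p,q,r=001]: 01011001  (ones: 4)
  rows 16-23 [p,q,r=010]: 11001010  (ones: 4)
  rows 24-31 [p,q,r=011]: 00001100  (ones: 2)
  rows 32-39 [p,q,r=100]: 01010101  (ones: 4)
  rows 40-47 [p,q,r=101]: 01010101  (ones: 4)
  rows 48-55 [p,q,r=110]: 00001010  (ones: 2)
  rows 56-63 [p,q,r=111]: 00000000  (ones: 0)
Disagreements = 4+4+4+2+4+4+2+0 = 24

24


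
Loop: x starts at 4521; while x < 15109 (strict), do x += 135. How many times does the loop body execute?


Step 1: x goes from 4521 toward 15109 by 135; the body runs while x<15109, so iterations = ceil((bound-start)/step)
Step 2: Distance=10588
Step 3: ceil(10588/135)=79

79


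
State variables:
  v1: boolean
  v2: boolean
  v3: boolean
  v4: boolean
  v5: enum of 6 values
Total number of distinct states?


State space = product of domain sizes of all variables.
Domain sizes:
  v1 (boolean): 2
  v2 (boolean): 2
  v3 (boolean): 2
  v4 (boolean): 2
  v5 (enum of 6 values): 6
Product = 2 * 2 * 2 * 2 * 6 = 96

96


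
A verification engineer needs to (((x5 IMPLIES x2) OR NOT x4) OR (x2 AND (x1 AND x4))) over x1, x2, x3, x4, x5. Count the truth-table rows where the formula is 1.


Formula: (((x5 IMPLIES x2) OR NOT x4) OR (x2 AND (x1 AND x4))) over 5 vars (32 rows)
Evaluate each row (x1, x2, x3, x4, x5 as bits, MSB first):
  row 0 [00000]: (((0 IMPLIES 0) OR NOT 0) OR (0 AND (0 AND 0))) -> 1
  row 1 [00001]: (((1 IMPLIES 0) OR NOT 0) OR (0 AND (0 AND 0))) -> 1
  row 2 [00010]: (((0 IMPLIES 0) OR NOT 1) OR (0 AND (0 AND 1))) -> 1
  row 3 [00011]: (((1 IMPLIES 0) OR NOT 1) OR (0 AND (0 AND 1))) -> 0
  row 4 [00100]: (((0 IMPLIES 0) OR NOT 0) OR (0 AND (0 AND 0))) -> 1
  row 5 [00101]: (((1 IMPLIES 0) OR NOT 0) OR (0 AND (0 AND 0))) -> 1
  row 6 [00110]: (((0 IMPLIES 0) OR NOT 1) OR (0 AND (0 AND 1))) -> 1
  row 7 [00111]: (((1 IMPLIES 0) OR NOT 1) OR (0 AND (0 AND 1))) -> 0
  row 8 [01000]: (((0 IMPLIES 1) OR NOT 0) OR (1 AND (0 AND 0))) -> 1
  row 9 [01001]: (((1 IMPLIES 1) OR NOT 0) OR (1 AND (0 AND 0))) -> 1
  row 10 [01010]: (((0 IMPLIES 1) OR NOT 1) OR (1 AND (0 AND 1))) -> 1
  row 11 [01011]: (((1 IMPLIES 1) OR NOT 1) OR (1 AND (0 AND 1))) -> 1
  row 12 [01100]: (((0 IMPLIES 1) OR NOT 0) OR (1 AND (0 AND 0))) -> 1
  row 13 [01101]: (((1 IMPLIES 1) OR NOT 0) OR (1 AND (0 AND 0))) -> 1
  row 14 [01110]: (((0 IMPLIES 1) OR NOT 1) OR (1 AND (0 AND 1))) -> 1
  row 15 [01111]: (((1 IMPLIES 1) OR NOT 1) OR (1 AND (0 AND 1))) -> 1
  row 16 [10000]: (((0 IMPLIES 0) OR NOT 0) OR (0 AND (1 AND 0))) -> 1
  row 17 [10001]: (((1 IMPLIES 0) OR NOT 0) OR (0 AND (1 AND 0))) -> 1
  row 18 [10010]: (((0 IMPLIES 0) OR NOT 1) OR (0 AND (1 AND 1))) -> 1
  row 19 [10011]: (((1 IMPLIES 0) OR NOT 1) OR (0 AND (1 AND 1))) -> 0
  row 20 [10100]: (((0 IMPLIES 0) OR NOT 0) OR (0 AND (1 AND 0))) -> 1
  row 21 [10101]: (((1 IMPLIES 0) OR NOT 0) OR (0 AND (1 AND 0))) -> 1
  row 22 [10110]: (((0 IMPLIES 0) OR NOT 1) OR (0 AND (1 AND 1))) -> 1
  row 23 [10111]: (((1 IMPLIES 0) OR NOT 1) OR (0 AND (1 AND 1))) -> 0
  row 24 [11000]: (((0 IMPLIES 1) OR NOT 0) OR (1 AND (1 AND 0))) -> 1
  row 25 [11001]: (((1 IMPLIES 1) OR NOT 0) OR (1 AND (1 AND 0))) -> 1
  row 26 [11010]: (((0 IMPLIES 1) OR NOT 1) OR (1 AND (1 AND 1))) -> 1
  row 27 [11011]: (((1 IMPLIES 1) OR NOT 1) OR (1 AND (1 AND 1))) -> 1
  row 28 [11100]: (((0 IMPLIES 1) OR NOT 0) OR (1 AND (1 AND 0))) -> 1
  row 29 [11101]: (((1 IMPLIES 1) OR NOT 0) OR (1 AND (1 AND 0))) -> 1
  row 30 [11110]: (((0 IMPLIES 1) OR NOT 1) OR (1 AND (1 AND 1))) -> 1
  row 31 [11111]: (((1 IMPLIES 1) OR NOT 1) OR (1 AND (1 AND 1))) -> 1
Full result column, 8 rows per line (x1,x2 fixed per line; x3,x4,x5 runs 000..111 left to right):
  rows 0-7 [x1,x2=00]: 11101110  (ones: 6)
  rows 8-15 [x1,x2=01]: 11111111  (ones: 8)
  rows 16-23 [x1,x2=10]: 11101110  (ones: 6)
  rows 24-31 [x1,x2=11]: 11111111  (ones: 8)
Count of 1-rows = 6+8+6+8 = 28

28


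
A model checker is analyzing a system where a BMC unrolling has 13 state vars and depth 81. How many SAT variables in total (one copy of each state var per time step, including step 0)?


BMC unrolls to depth k, creating one copy of each state var for steps 0..k.
Step count = 81 + 1 = 82 (steps 0 through 81)
Vars per step = 13
Total = 13 * 82 = 1066

1066


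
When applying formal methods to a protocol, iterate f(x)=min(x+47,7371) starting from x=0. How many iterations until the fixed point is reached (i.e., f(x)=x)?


Step 1: x=0, cap=7371, increment=47
Step 2: x grows by 47 each step until capped at 7371; fixed point is x=7371
Step 3: iterations = ceil(7371/47) = 157

157


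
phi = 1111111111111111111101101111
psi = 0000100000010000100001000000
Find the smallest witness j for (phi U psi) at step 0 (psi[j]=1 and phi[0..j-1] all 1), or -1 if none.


(phi U psi) at 0: need smallest j with psi[j]=1 and phi[i]=1 for all i in [0,j).
Scan from step 0:
  step 0: phi=1, psi=0 -> continue
  step 1: phi=1, psi=0 -> continue
  step 2: phi=1, psi=0 -> continue
  step 3: phi=1, psi=0 -> continue
  step 4: psi=1 and phi held for [0,4) -> witness found
Witness step = 4

4


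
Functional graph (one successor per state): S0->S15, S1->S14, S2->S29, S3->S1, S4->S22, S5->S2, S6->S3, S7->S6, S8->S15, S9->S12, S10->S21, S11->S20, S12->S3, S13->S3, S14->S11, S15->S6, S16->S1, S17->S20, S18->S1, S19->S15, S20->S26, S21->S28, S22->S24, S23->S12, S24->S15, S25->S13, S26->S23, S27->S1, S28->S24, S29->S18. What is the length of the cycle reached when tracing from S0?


Trace from S0 until a state repeats:
  S0 -> S15 -> S6 -> S3 -> S1 -> S14 -> S11 -> S20 -> S26 -> S23 -> S12 -> S3
S3 first seen at step 3, revisited at step 11.
Cycle length = 11 - 3 = 8

8


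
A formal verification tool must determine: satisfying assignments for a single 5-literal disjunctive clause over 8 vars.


Step 1: Total=2^8=256
Step 2: Unsat when all 5 false: 2^3=8
Step 3: Sat=256-8=248

248


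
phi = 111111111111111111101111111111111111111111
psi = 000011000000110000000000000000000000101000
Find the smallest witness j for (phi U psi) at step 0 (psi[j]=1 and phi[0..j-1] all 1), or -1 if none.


(phi U psi) at 0: need smallest j with psi[j]=1 and phi[i]=1 for all i in [0,j).
Scan from step 0:
  step 0: phi=1, psi=0 -> continue
  step 1: phi=1, psi=0 -> continue
  step 2: phi=1, psi=0 -> continue
  step 3: phi=1, psi=0 -> continue
  step 4: psi=1 and phi held for [0,4) -> witness found
Witness step = 4

4


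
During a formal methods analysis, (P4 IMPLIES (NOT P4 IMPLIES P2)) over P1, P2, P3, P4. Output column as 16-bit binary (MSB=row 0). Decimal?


Formula: (P4 IMPLIES (NOT P4 IMPLIES P2)) over P1, P2, P3, P4 (16 rows)
Evaluate each row (bits = P1,P2,P3,P4, MSB first):
  row 0 [0000]: (0 IMPLIES (NOT 0 IMPLIES 0)) -> 1
  row 1 [0001]: (1 IMPLIES (NOT 1 IMPLIES 0)) -> 1
  row 2 [0010]: (0 IMPLIES (NOT 0 IMPLIES 0)) -> 1
  row 3 [0011]: (1 IMPLIES (NOT 1 IMPLIES 0)) -> 1
  row 4 [0100]: (0 IMPLIES (NOT 0 IMPLIES 1)) -> 1
  row 5 [0101]: (1 IMPLIES (NOT 1 IMPLIES 1)) -> 1
  row 6 [0110]: (0 IMPLIES (NOT 0 IMPLIES 1)) -> 1
  row 7 [0111]: (1 IMPLIES (NOT 1 IMPLIES 1)) -> 1
  row 8 [1000]: (0 IMPLIES (NOT 0 IMPLIES 0)) -> 1
  row 9 [1001]: (1 IMPLIES (NOT 1 IMPLIES 0)) -> 1
  row 10 [1010]: (0 IMPLIES (NOT 0 IMPLIES 0)) -> 1
  row 11 [1011]: (1 IMPLIES (NOT 1 IMPLIES 0)) -> 1
  row 12 [1100]: (0 IMPLIES (NOT 0 IMPLIES 1)) -> 1
  row 13 [1101]: (1 IMPLIES (NOT 1 IMPLIES 1)) -> 1
  row 14 [1110]: (0 IMPLIES (NOT 0 IMPLIES 1)) -> 1
  row 15 [1111]: (1 IMPLIES (NOT 1 IMPLIES 1)) -> 1
Full result column, 4 rows per line (P1,P2 fixed per line; P3,P4 runs 00..11 left to right):
  rows 0-3 [P1,P2=00]: 1111  = hex F
  rows 4-7 [P1,P2=01]: 1111  = hex F
  rows 8-11 [P1,P2=10]: 1111  = hex F
  rows 12-15 [P1,P2=11]: 1111  = hex F
Output column (row 0 .. row 15) = 1111111111111111
Output column grouped in 4s = 1111 1111 1111 1111 = 0xFFFF
Convert to decimal digit by digit (value = value*16 + digit):
  F -> 15
  15*16 + 15 (F) = 255
  255*16 + 15 (F) = 4095
  4095*16 + 15 (F) = 65535
Decimal = 65535

65535


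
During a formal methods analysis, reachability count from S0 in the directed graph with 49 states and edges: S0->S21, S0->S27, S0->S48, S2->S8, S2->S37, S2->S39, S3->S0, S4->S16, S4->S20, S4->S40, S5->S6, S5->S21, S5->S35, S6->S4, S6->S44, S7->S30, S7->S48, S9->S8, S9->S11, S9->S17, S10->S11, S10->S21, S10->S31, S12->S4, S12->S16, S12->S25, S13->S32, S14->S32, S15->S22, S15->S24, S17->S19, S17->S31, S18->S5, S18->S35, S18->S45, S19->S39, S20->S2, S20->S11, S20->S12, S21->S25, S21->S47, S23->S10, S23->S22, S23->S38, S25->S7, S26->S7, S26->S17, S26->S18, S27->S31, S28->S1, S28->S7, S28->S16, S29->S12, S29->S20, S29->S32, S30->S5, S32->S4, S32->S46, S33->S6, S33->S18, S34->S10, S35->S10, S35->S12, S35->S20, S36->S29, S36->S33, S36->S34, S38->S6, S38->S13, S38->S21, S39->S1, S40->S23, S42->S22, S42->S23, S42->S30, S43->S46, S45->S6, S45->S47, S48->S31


BFS from S0:
  layer 0: {S0}
  layer 1: {S21, S27, S48}
  layer 2: {S25, S31, S47}
  layer 3: {S7}
  layer 4: {S30}
  layer 5: {S5}
  layer 6: {S6, S35}
  layer 7: {S4, S10, S12, S20, S44}
  layer 8: {S2, S11, S16, S40}
  layer 9: {S8, S23, S37, S39}
  layer 10: {S1, S22, S38}
  layer 11: {S13}
  layer 12: {S32}
  layer 13: {S46}
Reachable set: {S0, S1, S2, S4, S5, S6, S7, S8, S10, S11, S12, S13, S16, S20, S21, S22, S23, S25, S27, S30, S31, S32, S35, S37, S38, S39, S40, S44, S46, S47, S48}
Count = 31

31


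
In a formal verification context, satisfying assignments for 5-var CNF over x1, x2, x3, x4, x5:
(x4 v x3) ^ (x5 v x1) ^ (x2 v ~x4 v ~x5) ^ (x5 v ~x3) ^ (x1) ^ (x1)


CNF with 6 clauses over 5 vars (32 assignments).
An assignment satisfies CNF iff every clause has >=1 true literal.
Check each row (bits = x1,x2,x3,x4,x5; clause T/F shown):
  row 0 [00000]: clauses=FFTTFF -> 0
  row 1 [00001]: clauses=FTTTFF -> 0
  row 2 [00010]: clauses=TFTTFF -> 0
  row 3 [00011]: clauses=TTFTFF -> 0
  row 4 [00100]: clauses=TFTFFF -> 0
  row 5 [00101]: clauses=TTTTFF -> 0
  row 6 [00110]: clauses=TFTFFF -> 0
  row 7 [00111]: clauses=TTFTFF -> 0
  row 8 [01000]: clauses=FFTTFF -> 0
  row 9 [01001]: clauses=FTTTFF -> 0
  row 10 [01010]: clauses=TFTTFF -> 0
  row 11 [01011]: clauses=TTTTFF -> 0
  row 12 [01100]: clauses=TFTFFF -> 0
  row 13 [01101]: clauses=TTTTFF -> 0
  row 14 [01110]: clauses=TFTFFF -> 0
  row 15 [01111]: clauses=TTTTFF -> 0
  row 16 [10000]: clauses=FTTTTT -> 0
  row 17 [10001]: clauses=FTTTTT -> 0
  row 18 [10010]: clauses=TTTTTT -> 1
  row 19 [10011]: clauses=TTFTTT -> 0
  row 20 [10100]: clauses=TTTFTT -> 0
  row 21 [10101]: clauses=TTTTTT -> 1
  row 22 [10110]: clauses=TTTFTT -> 0
  row 23 [10111]: clauses=TTFTTT -> 0
  row 24 [11000]: clauses=FTTTTT -> 0
  row 25 [11001]: clauses=FTTTTT -> 0
  row 26 [11010]: clauses=TTTTTT -> 1
  row 27 [11011]: clauses=TTTTTT -> 1
  row 28 [11100]: clauses=TTTFTT -> 0
  row 29 [11101]: clauses=TTTTTT -> 1
  row 30 [11110]: clauses=TTTFTT -> 0
  row 31 [11111]: clauses=TTTTTT -> 1
Full result column, 8 rows per line (x1,x2 fixed per line; x3,x4,x5 runs 000..111 left to right):
  rows 0-7 [x1,x2=00]: 00000000  (ones: 0)
  rows 8-15 [x1,x2=01]: 00000000  (ones: 0)
  rows 16-23 [x1,x2=10]: 00100100  (ones: 2)
  rows 24-31 [x1,x2=11]: 00110101  (ones: 4)
Satisfying assignments = 0+0+2+4 = 6

6


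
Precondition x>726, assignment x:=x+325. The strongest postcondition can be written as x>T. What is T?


Formula: sp(P, x:=E) = exists old_x. (x = E[old_x/x]) AND P[old_x/x] (old_x is the value of x before the assignment; eliminate old_x by solving x = E[old_x/x] for old_x)
Step 1: Precondition P: x>726, i.e. old_x > 726
Step 2: Assignment gives x = old_x + 325, so old_x = x - 325
Step 3: Substitute into P: x - 325 > 726
Step 4: Simplify: x > 726+325 = 1051

1051


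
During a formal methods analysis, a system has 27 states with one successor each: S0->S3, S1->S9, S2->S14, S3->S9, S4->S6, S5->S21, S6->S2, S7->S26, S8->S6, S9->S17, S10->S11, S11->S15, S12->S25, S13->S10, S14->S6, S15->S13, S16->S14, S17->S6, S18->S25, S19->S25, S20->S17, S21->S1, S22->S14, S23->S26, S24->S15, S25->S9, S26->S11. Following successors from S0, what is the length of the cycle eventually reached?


Trace from S0 until a state repeats:
  S0 -> S3 -> S9 -> S17 -> S6 -> S2 -> S14 -> S6
S6 first seen at step 4, revisited at step 7.
Cycle length = 7 - 4 = 3

3


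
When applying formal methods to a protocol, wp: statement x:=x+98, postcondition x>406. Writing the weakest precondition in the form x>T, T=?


Formula: wp(x:=E, P) = P[E/x] (substitute E for x in postcondition)
Step 1: Postcondition: x>406
Step 2: Substitute x+98 for x: x+98>406
Step 3: Solve for x: x > 406-98 = 308

308


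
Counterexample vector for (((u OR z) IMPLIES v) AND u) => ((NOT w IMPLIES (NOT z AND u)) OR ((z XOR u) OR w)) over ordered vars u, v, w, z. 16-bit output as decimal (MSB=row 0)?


F1 = (((u OR z) IMPLIES v) AND u)
F2 = ((NOT w IMPLIES (NOT z AND u)) OR ((z XOR u) OR w))
Counterexample to F1=>F2 is where F1=1 and F2=0.
Evaluate each row (bits = u,v,w,z, MSB first):
  row 0 [0000]: F1=0 F2=0 -> F1&~F2 -> 0
  row 1 [0001]: F1=0 F2=1 -> F1&~F2 -> 0
  row 2 [0010]: F1=0 F2=1 -> F1&~F2 -> 0
  row 3 [0011]: F1=0 F2=1 -> F1&~F2 -> 0
  row 4 [0100]: F1=0 F2=0 -> F1&~F2 -> 0
  row 5 [0101]: F1=0 F2=1 -> F1&~F2 -> 0
  row 6 [0110]: F1=0 F2=1 -> F1&~F2 -> 0
  row 7 [0111]: F1=0 F2=1 -> F1&~F2 -> 0
  row 8 [1000]: F1=0 F2=1 -> F1&~F2 -> 0
  row 9 [1001]: F1=0 F2=0 -> F1&~F2 -> 0
  row 10 [1010]: F1=0 F2=1 -> F1&~F2 -> 0
  row 11 [1011]: F1=0 F2=1 -> F1&~F2 -> 0
  row 12 [1100]: F1=1 F2=1 -> F1&~F2 -> 0
  row 13 [1101]: F1=1 F2=0 -> F1&~F2 -> 1
  row 14 [1110]: F1=1 F2=1 -> F1&~F2 -> 0
  row 15 [1111]: F1=1 F2=1 -> F1&~F2 -> 0
Full result column, 4 rows per line (u,v fixed per line; w,z runs 00..11 left to right):
  rows 0-3 [u,v=00]: 0000  = hex 0
  rows 4-7 [u,v=01]: 0000  = hex 0
  rows 8-11 [u,v=10]: 0000  = hex 0
  rows 12-15 [u,v=11]: 0100  = hex 4
Counterexample vector (row 0 .. row 15) = 0000000000000100
Output column grouped in 4s = 0000 0000 0000 0100 = 0x0004
Convert to decimal digit by digit (value = value*16 + digit):
  0 -> 0
  0*16 + 0 = 0
  0*16 + 0 = 0
  0*16 + 4 = 4
Decimal = 4

4


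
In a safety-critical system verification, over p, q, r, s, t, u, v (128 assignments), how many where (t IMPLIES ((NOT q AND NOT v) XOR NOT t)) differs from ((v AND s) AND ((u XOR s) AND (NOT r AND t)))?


F1 = (t IMPLIES ((NOT q AND NOT v) XOR NOT t))
F2 = ((v AND s) AND ((u XOR s) AND (NOT r AND t)))
Evaluate both on each of 128 rows (bits = p,q,r,s,t,u,v):
  row 0 [0000000]: F1=1 F2=0 (differ) -> 1
  row 1 [0000001]: F1=1 F2=0 (differ) -> 1
  row 2 [0000010]: F1=1 F2=0 (differ) -> 1
  row 3 [0000011]: F1=1 F2=0 (differ) -> 1
  row 4 [0000100]: F1=1 F2=0 (differ) -> 1
  (every remaining row is evaluated the same way; all 128 results are listed next)
Full result column, 8 rows per line (p,q,r,s fixed per line; t,u,v runs 000..111 left to right):
  rows 0-7 [p,q,r,s=0000]: 11111010  (ones: 6)
  rows 8-15 [p,q,r,s=0001]: 11111110  (ones: 7)
  rows 16-23 [p,q,r,s=0010]: 11111010  (ones: 6)
  rows 24-31 [p,q,r,s=0011]: 11111010  (ones: 6)
  rows 32-39 [p,q,r,s=0100]: 11110000  (ones: 4)
  rows 40-47 [p,q,r,s=0101]: 11110100  (ones: 5)
  rows 48-55 [p,q,r,s=0110]: 11110000  (ones: 4)
  rows 56-63 [p,q,r,s=0111]: 11110000  (ones: 4)
  rows 64-71 [p,q,r,s=1000]: 11111010  (ones: 6)
  rows 72-79 [p,q,r,s=1001]: 11111110  (ones: 7)
  rows 80-87 [p,q,r,s=1010]: 11111010  (ones: 6)
  rows 88-95 [p,q,r,s=1011]: 11111010  (ones: 6)
  rows 96-103 [p,q,r,s=1100]: 11110000  (ones: 4)
  rows 104-111 [p,q,r,s=1101]: 11110100  (ones: 5)
  rows 112-119 [p,q,r,s=1110]: 11110000  (ones: 4)
  rows 120-127 [p,q,r,s=1111]: 11110000  (ones: 4)
Disagreements = 6+7+6+6+4+5+4+4+6+7+6+6+4+5+4+4 = 84

84


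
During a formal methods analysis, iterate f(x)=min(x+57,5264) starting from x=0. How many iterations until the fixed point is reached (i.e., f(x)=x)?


Step 1: x=0, cap=5264, increment=57
Step 2: x grows by 57 each step until capped at 5264; fixed point is x=5264
Step 3: iterations = ceil(5264/57) = 93

93


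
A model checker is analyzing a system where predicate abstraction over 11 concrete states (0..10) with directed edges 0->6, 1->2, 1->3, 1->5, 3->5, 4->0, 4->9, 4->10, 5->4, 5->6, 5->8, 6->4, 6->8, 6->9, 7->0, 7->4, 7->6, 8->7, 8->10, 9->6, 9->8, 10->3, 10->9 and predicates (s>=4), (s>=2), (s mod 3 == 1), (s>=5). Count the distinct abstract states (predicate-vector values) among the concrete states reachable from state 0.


BFS from 0:
Concrete reachable: {0, 3, 4, 5, 6, 7, 8, 9, 10}
Abstract via predicates (s>=4), (s>=2), (s mod 3 == 1), (s>=5):
  (0,0,0,0) <- {0}
  (0,1,0,0) <- {3}
  (1,1,0,1) <- {5, 6, 8, 9}
  (1,1,1,0) <- {4}
  (1,1,1,1) <- {7, 10}
Distinct abstract states = 5

5


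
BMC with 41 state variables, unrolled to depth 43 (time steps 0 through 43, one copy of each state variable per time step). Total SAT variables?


BMC unrolls to depth k, creating one copy of each state var for steps 0..k.
Step count = 43 + 1 = 44 (steps 0 through 43)
Vars per step = 41
Total = 41 * 44 = 1804

1804


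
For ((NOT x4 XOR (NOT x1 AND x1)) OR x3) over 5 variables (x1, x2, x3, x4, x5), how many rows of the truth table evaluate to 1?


Formula: ((NOT x4 XOR (NOT x1 AND x1)) OR x3) over 5 vars (32 rows)
Evaluate each row (x1, x2, x3, x4, x5 as bits, MSB first):
  row 0 [00000]: ((NOT 0 XOR (NOT 0 AND 0)) OR 0) -> 1
  row 1 [00001]: ((NOT 0 XOR (NOT 0 AND 0)) OR 0) -> 1
  row 2 [00010]: ((NOT 1 XOR (NOT 0 AND 0)) OR 0) -> 0
  row 3 [00011]: ((NOT 1 XOR (NOT 0 AND 0)) OR 0) -> 0
  row 4 [00100]: ((NOT 0 XOR (NOT 0 AND 0)) OR 1) -> 1
  row 5 [00101]: ((NOT 0 XOR (NOT 0 AND 0)) OR 1) -> 1
  row 6 [00110]: ((NOT 1 XOR (NOT 0 AND 0)) OR 1) -> 1
  row 7 [00111]: ((NOT 1 XOR (NOT 0 AND 0)) OR 1) -> 1
  row 8 [01000]: ((NOT 0 XOR (NOT 0 AND 0)) OR 0) -> 1
  row 9 [01001]: ((NOT 0 XOR (NOT 0 AND 0)) OR 0) -> 1
  row 10 [01010]: ((NOT 1 XOR (NOT 0 AND 0)) OR 0) -> 0
  row 11 [01011]: ((NOT 1 XOR (NOT 0 AND 0)) OR 0) -> 0
  row 12 [01100]: ((NOT 0 XOR (NOT 0 AND 0)) OR 1) -> 1
  row 13 [01101]: ((NOT 0 XOR (NOT 0 AND 0)) OR 1) -> 1
  row 14 [01110]: ((NOT 1 XOR (NOT 0 AND 0)) OR 1) -> 1
  row 15 [01111]: ((NOT 1 XOR (NOT 0 AND 0)) OR 1) -> 1
  row 16 [10000]: ((NOT 0 XOR (NOT 1 AND 1)) OR 0) -> 1
  row 17 [10001]: ((NOT 0 XOR (NOT 1 AND 1)) OR 0) -> 1
  row 18 [10010]: ((NOT 1 XOR (NOT 1 AND 1)) OR 0) -> 0
  row 19 [10011]: ((NOT 1 XOR (NOT 1 AND 1)) OR 0) -> 0
  row 20 [10100]: ((NOT 0 XOR (NOT 1 AND 1)) OR 1) -> 1
  row 21 [10101]: ((NOT 0 XOR (NOT 1 AND 1)) OR 1) -> 1
  row 22 [10110]: ((NOT 1 XOR (NOT 1 AND 1)) OR 1) -> 1
  row 23 [10111]: ((NOT 1 XOR (NOT 1 AND 1)) OR 1) -> 1
  row 24 [11000]: ((NOT 0 XOR (NOT 1 AND 1)) OR 0) -> 1
  row 25 [11001]: ((NOT 0 XOR (NOT 1 AND 1)) OR 0) -> 1
  row 26 [11010]: ((NOT 1 XOR (NOT 1 AND 1)) OR 0) -> 0
  row 27 [11011]: ((NOT 1 XOR (NOT 1 AND 1)) OR 0) -> 0
  row 28 [11100]: ((NOT 0 XOR (NOT 1 AND 1)) OR 1) -> 1
  row 29 [11101]: ((NOT 0 XOR (NOT 1 AND 1)) OR 1) -> 1
  row 30 [11110]: ((NOT 1 XOR (NOT 1 AND 1)) OR 1) -> 1
  row 31 [11111]: ((NOT 1 XOR (NOT 1 AND 1)) OR 1) -> 1
Full result column, 8 rows per line (x1,x2 fixed per line; x3,x4,x5 runs 000..111 left to right):
  rows 0-7 [x1,x2=00]: 11001111  (ones: 6)
  rows 8-15 [x1,x2=01]: 11001111  (ones: 6)
  rows 16-23 [x1,x2=10]: 11001111  (ones: 6)
  rows 24-31 [x1,x2=11]: 11001111  (ones: 6)
Count of 1-rows = 6+6+6+6 = 24

24
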